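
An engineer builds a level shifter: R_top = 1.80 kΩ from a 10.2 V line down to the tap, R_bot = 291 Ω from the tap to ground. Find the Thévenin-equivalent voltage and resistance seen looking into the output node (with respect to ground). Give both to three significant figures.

V_th is the open-circuit tap voltage: 10.2 × 291/(1800 + 291) = 1.42 V.
With the supply zeroed, R_top and R_bot appear in parallel from the tap: R_th = R_top‖R_bot = (1800 × 291)/2091 = 251 Ω.

V_th = 1.42 V, R_th = 251 Ω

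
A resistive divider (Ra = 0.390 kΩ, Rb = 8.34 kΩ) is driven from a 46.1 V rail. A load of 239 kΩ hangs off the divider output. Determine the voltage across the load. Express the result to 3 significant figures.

V_out ≈ 44.0 V

The load sits in parallel with Rb: Rb‖R_L = (8340 × 239000) / (8340 + 239000) = 8059 Ω.
V_out = 46.1 × 8059 / (390 + 8059) = 46.1 × 8059/8449 = 44.0 V.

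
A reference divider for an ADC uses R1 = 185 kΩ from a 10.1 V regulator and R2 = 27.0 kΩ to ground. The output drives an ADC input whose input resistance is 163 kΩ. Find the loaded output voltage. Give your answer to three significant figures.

The load sits in parallel with R2: R2‖R_L = (27.0 × 163) / (27.0 + 163) = 23.16 kΩ.
V_out = 10.1 × 23.16 / (185 + 23.16) = 10.1 × 23.16/208.2 = 1.12 V.

V_out ≈ 1.12 V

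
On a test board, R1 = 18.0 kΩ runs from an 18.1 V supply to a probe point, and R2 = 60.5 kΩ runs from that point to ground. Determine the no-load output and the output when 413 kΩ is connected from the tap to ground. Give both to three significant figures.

Open-circuit: V = 18.1 × 60.5/(18.0 + 60.5) = 13.9 V.
With the load, R2 becomes R2‖R_L = 52.77 kΩ, so V = 18.1 × 52.77/70.77 = 13.5 V.

Unloaded: 13.9 V; loaded: 13.5 V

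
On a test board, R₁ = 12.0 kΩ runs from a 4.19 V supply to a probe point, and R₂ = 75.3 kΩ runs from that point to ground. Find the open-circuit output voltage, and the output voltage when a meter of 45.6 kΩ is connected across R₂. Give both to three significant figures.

Open-circuit: V = 4.19 × 75.3/(12.0 + 75.3) = 3.61 V.
With the load, R₂ becomes R₂‖R_L = 28.40 kΩ, so V = 4.19 × 28.40/40.40 = 2.95 V.

Unloaded: 3.61 V; loaded: 2.95 V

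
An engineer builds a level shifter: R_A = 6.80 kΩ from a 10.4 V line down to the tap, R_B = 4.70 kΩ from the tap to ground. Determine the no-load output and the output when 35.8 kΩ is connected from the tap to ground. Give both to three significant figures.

Unloaded: 4.25 V; loaded: 3.94 V

Open-circuit: V = 10.4 × 4.70/(6.80 + 4.70) = 4.25 V.
With the load, R_B becomes R_B‖R_L = 4.155 kΩ, so V = 10.4 × 4.155/10.95 = 3.94 V.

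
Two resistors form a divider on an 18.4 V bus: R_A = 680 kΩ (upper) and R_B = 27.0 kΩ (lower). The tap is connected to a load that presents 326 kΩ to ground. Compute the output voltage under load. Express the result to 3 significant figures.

The load sits in parallel with R_B: R_B‖R_L = (27.0 × 326) / (27.0 + 326) = 24.93 kΩ.
V_out = 18.4 × 24.93 / (680 + 24.93) = 18.4 × 24.93/704.9 = 0.651 V.

V_out ≈ 0.651 V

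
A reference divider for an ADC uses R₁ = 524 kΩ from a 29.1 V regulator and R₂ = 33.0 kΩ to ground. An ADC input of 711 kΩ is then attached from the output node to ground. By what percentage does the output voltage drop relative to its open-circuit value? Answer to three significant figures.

4.18 %

The divider's output (Thévenin) resistance is R₁‖R₂ = 31.04 kΩ.
Fractional drop under load = R_th/(R_th + R_L) = 31.04 / (31.04 + 711) = 0.04184.
So the output falls by 4.18 %.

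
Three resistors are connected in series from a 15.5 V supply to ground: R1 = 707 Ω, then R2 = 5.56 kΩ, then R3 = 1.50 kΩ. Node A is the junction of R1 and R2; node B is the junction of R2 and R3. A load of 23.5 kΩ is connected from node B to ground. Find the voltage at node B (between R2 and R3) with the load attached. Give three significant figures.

At node B, R3 is in parallel with the load: R3‖R_L = 1410 Ω.
Below node A the resistance is R2 + (R3‖R_L) = 6970 Ω, so V_A = 15.5 × 6970/7677 = 14.07 V.
Then V_B = V_A × (R3‖R_L)/(R2 + R3‖R_L) = 14.07 × 1410/6970 = 2.85 V.

V ≈ 2.85 V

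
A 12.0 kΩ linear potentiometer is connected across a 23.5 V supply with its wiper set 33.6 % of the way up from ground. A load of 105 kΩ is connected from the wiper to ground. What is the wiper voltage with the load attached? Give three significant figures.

The wiper splits the pot into (1−α)R = 7.968 kΩ above and αR = 4.032 kΩ below.
Lower section ‖ load = 3.883 kΩ.
V_wiper = 23.5 × 3.883/(7.968 + 3.883) = 7.70 V.

V ≈ 7.70 V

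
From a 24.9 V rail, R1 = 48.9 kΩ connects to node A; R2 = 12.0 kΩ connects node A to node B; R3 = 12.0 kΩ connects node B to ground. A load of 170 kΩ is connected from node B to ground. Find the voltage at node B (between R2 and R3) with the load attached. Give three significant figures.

At node B, R3 is in parallel with the load: R3‖R_L = 11.21 kΩ.
Below node A the resistance is R2 + (R3‖R_L) = 23.21 kΩ, so V_A = 24.9 × 23.21/72.11 = 8.014 V.
Then V_B = V_A × (R3‖R_L)/(R2 + R3‖R_L) = 8.014 × 11.21/23.21 = 3.87 V.

V ≈ 3.87 V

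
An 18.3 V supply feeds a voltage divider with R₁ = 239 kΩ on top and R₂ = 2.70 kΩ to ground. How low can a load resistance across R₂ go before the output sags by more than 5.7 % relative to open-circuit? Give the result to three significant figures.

R_L(min) ≈ 44.2 kΩ

Output resistance R_th = R₁‖R₂ = (239 × 2.70)/241.7 = 2.670 kΩ.
The fractional drop is R_th/(R_th + R_L); requiring this ≤ 0.0570 gives R_L ≥ R_th(1/0.0570 − 1) = 2.670 × 16.54 = 44.2 kΩ.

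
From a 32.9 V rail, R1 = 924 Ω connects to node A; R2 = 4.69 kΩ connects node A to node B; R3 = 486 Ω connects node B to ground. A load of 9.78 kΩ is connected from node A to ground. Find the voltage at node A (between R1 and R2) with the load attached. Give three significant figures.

Below node A the series string R2+R3 = 5176 Ω sits in parallel with the 9780 Ω load: 3385 Ω.
V_A = 32.9 × 3385/(924 + 3385) = 25.8 V.

V ≈ 25.8 V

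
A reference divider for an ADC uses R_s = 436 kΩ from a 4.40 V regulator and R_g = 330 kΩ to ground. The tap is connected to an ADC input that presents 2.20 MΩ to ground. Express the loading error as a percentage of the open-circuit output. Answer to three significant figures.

7.87 %

The divider's output (Thévenin) resistance is R_s‖R_g = 187.8 kΩ.
Fractional drop under load = R_th/(R_th + R_L) = 187.8 / (187.8 + 2200) = 0.07866.
So the output falls by 7.87 %.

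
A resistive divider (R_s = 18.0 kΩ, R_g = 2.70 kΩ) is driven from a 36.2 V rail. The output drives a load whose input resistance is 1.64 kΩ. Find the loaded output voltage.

The load sits in parallel with R_g: R_g‖R_L = (2.70 × 1.64) / (2.70 + 1.64) = 1.020 kΩ.
V_out = 36.2 × 1.020 / (18.0 + 1.020) = 36.2 × 1.020/19.02 = 1.94 V.
(Unloaded it would have been 4.72 V.)

V_out ≈ 1.94 V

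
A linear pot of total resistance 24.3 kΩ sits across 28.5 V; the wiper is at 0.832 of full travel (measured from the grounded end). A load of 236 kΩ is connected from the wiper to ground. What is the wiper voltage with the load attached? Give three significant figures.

V ≈ 23.4 V

The wiper splits the pot into (1−α)R = 4.082 kΩ above and αR = 20.22 kΩ below.
Lower section ‖ load = 18.62 kΩ.
V_wiper = 28.5 × 18.62/(4.082 + 18.62) = 23.4 V.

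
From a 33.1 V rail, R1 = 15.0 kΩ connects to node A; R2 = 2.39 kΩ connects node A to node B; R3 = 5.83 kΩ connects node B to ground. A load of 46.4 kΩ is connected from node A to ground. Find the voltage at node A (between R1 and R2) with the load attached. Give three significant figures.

V ≈ 10.5 V

Below node A the series string R2+R3 = 8.220 kΩ sits in parallel with the 46.4 kΩ load: 6.983 kΩ.
V_A = 33.1 × 6.983/(15.0 + 6.983) = 10.5 V.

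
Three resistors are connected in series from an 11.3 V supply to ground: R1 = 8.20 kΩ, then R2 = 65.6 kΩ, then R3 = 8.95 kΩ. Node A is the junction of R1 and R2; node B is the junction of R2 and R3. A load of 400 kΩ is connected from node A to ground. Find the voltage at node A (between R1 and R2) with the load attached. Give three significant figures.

Below node A the series string R2+R3 = 74.55 kΩ sits in parallel with the 400 kΩ load: 62.84 kΩ.
V_A = 11.3 × 62.84/(8.20 + 62.84) = 10.0 V.

V ≈ 10.0 V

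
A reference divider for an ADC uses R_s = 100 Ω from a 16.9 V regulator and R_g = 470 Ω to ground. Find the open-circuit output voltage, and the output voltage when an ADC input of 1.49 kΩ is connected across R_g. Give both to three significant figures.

Unloaded: 13.9 V; loaded: 13.2 V

Open-circuit: V = 16.9 × 470/(100 + 470) = 13.9 V.
With the load, R_g becomes R_g‖R_L = 357.3 Ω, so V = 16.9 × 357.3/457.3 = 13.2 V.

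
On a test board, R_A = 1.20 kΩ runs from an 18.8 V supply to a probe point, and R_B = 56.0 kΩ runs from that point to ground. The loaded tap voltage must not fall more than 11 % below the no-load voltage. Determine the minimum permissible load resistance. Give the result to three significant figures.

R_L(min) ≈ 9.51 kΩ

Output resistance R_th = R_A‖R_B = (1.20 × 56.0)/57.20 = 1.175 kΩ.
The fractional drop is R_th/(R_th + R_L); requiring this ≤ 0.110 gives R_L ≥ R_th(1/0.110 − 1) = 1.175 × 8.091 = 9.51 kΩ.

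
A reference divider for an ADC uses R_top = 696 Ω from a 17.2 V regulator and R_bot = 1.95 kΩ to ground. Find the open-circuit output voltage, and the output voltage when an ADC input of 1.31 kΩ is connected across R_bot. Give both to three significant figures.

Open-circuit: V = 17.2 × 1950/(696 + 1950) = 12.7 V.
With the load, R_bot becomes R_bot‖R_L = 783.6 Ω, so V = 17.2 × 783.6/1480 = 9.11 V.

Unloaded: 12.7 V; loaded: 9.11 V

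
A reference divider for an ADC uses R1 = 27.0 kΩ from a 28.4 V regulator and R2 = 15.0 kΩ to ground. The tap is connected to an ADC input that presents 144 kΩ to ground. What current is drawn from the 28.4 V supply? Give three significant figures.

R2‖R_L = 13.58 kΩ, so the source sees R1 + R2‖R_L = 40.58 kΩ.
I = 28.4 V / 40.58 kΩ = 0.700 mA.

I ≈ 0.700 mA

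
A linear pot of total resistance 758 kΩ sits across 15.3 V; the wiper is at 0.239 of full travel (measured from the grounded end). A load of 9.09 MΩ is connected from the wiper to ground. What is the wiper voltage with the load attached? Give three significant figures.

V ≈ 3.60 V

The wiper splits the pot into (1−α)R = 576.8 kΩ above and αR = 181.2 kΩ below.
Lower section ‖ load = 177.6 kΩ.
V_wiper = 15.3 × 177.6/(576.8 + 177.6) = 3.60 V.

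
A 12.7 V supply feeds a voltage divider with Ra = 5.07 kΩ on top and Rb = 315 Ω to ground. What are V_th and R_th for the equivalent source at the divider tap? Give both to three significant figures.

V_th = 0.743 V, R_th = 297 Ω

V_th is the open-circuit tap voltage: 12.7 × 315/(5070 + 315) = 0.743 V.
With the supply zeroed, Ra and Rb appear in parallel from the tap: R_th = Ra‖Rb = (5070 × 315)/5385 = 297 Ω.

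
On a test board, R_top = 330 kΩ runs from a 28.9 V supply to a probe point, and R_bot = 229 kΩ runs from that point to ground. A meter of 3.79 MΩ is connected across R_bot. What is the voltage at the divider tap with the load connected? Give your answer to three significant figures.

V_out ≈ 11.4 V

The load sits in parallel with R_bot: R_bot‖R_L = (229 × 3790) / (229 + 3790) = 216.0 kΩ.
V_out = 28.9 × 216.0 / (330 + 216.0) = 28.9 × 216.0/546.0 = 11.4 V.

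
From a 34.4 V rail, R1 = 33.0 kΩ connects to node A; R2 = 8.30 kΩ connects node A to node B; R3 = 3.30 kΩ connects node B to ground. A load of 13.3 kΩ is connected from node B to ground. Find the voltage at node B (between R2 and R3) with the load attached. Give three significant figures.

V ≈ 2.07 V

At node B, R3 is in parallel with the load: R3‖R_L = 2.644 kΩ.
Below node A the resistance is R2 + (R3‖R_L) = 10.94 kΩ, so V_A = 34.4 × 10.94/43.94 = 8.567 V.
Then V_B = V_A × (R3‖R_L)/(R2 + R3‖R_L) = 8.567 × 2.644/10.94 = 2.07 V.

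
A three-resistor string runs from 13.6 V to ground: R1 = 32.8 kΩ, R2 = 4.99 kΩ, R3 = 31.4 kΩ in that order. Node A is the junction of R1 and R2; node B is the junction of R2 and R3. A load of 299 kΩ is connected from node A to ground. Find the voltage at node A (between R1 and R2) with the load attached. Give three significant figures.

Below node A the series string R2+R3 = 36.39 kΩ sits in parallel with the 299 kΩ load: 32.44 kΩ.
V_A = 13.6 × 32.44/(32.8 + 32.44) = 6.76 V.

V ≈ 6.76 V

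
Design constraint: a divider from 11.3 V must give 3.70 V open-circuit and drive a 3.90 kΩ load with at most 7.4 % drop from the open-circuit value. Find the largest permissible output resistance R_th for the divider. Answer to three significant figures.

Loading drop = R_th/(R_th + R_L) ≤ 0.0740, so R_th ≤ R_L · ε/(1−ε) = 3.90 kΩ × 0.0740/0.9260 = 312 Ω.
(Any R1, R2 with R2/(R1+R2) = 0.327 and R1‖R2 ≤ 312 Ω will meet the spec.)

R_th ≤ 312 Ω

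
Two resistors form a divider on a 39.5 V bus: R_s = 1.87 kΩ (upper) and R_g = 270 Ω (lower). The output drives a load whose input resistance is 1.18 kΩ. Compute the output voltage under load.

The load sits in parallel with R_g: R_g‖R_L = (270 × 1180) / (270 + 1180) = 219.7 Ω.
V_out = 39.5 × 219.7 / (1870 + 219.7) = 39.5 × 219.7/2090 = 4.15 V.

V_out ≈ 4.15 V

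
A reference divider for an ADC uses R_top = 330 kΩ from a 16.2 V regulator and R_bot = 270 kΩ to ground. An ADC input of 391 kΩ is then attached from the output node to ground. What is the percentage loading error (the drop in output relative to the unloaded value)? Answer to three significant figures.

27.5 %

Unloaded V = 16.2 × 270/600.0 = 7.290 V.
Loaded: R_bot‖R_L = 159.7 kΩ, giving V = 16.2 × 159.7/489.7 = 5.283 V.
Drop = (7.290 − 5.283) / 7.290 = 27.5 %.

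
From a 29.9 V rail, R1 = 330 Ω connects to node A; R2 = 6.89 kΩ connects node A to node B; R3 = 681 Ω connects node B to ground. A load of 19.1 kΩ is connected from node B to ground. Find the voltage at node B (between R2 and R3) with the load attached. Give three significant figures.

At node B, R3 is in parallel with the load: R3‖R_L = 657.6 Ω.
Below node A the resistance is R2 + (R3‖R_L) = 7548 Ω, so V_A = 29.9 × 7548/7878 = 28.65 V.
Then V_B = V_A × (R3‖R_L)/(R2 + R3‖R_L) = 28.65 × 657.6/7548 = 2.50 V.

V ≈ 2.50 V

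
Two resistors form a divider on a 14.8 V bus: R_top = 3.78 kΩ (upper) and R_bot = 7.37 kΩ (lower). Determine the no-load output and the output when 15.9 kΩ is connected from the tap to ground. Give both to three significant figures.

Open-circuit: V = 14.8 × 7.37/(3.78 + 7.37) = 9.78 V.
With the load, R_bot becomes R_bot‖R_L = 5.036 kΩ, so V = 14.8 × 5.036/8.816 = 8.45 V.

Unloaded: 9.78 V; loaded: 8.45 V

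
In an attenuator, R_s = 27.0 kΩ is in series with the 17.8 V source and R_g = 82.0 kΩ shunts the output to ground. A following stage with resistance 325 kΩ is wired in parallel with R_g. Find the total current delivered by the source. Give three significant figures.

R_g‖R_L = 65.48 kΩ, so the source sees R_s + R_g‖R_L = 92.48 kΩ.
I = 17.8 V / 92.48 kΩ = 0.192 mA.

I ≈ 0.192 mA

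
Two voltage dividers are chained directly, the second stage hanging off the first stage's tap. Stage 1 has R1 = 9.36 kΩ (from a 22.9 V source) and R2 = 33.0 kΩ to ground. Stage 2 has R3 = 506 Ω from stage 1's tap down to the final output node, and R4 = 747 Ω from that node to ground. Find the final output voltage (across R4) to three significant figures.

V_out ≈ 1.56 V

Stage 2 presents R3+R4 = 1253 Ω as a load on stage 1's tap.
Stage 1's lower leg becomes R2‖(R3+R4) = 1207 Ω, so V_mid = 22.9 × 1207/10570 = 2.616 V.
Stage 2 is itself unloaded: V_out = V_mid × R4/(R3+R4) = 2.616 × 747/1253 = 1.56 V.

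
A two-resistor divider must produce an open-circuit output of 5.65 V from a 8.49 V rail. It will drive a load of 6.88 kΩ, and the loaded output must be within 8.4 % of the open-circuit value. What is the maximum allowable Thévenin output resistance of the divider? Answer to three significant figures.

Loading drop = R_th/(R_th + R_L) ≤ 0.0840, so R_th ≤ R_L · ε/(1−ε) = 6.88 kΩ × 0.0840/0.9160 = 631 Ω.
(Any R1, R2 with R2/(R1+R2) = 0.665 and R1‖R2 ≤ 631 Ω will meet the spec.)

R_th ≤ 631 Ω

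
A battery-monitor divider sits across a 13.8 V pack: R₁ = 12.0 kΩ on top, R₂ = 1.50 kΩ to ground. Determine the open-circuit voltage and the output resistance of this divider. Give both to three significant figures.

V_th is the open-circuit tap voltage: 13.8 × 1.50/(12.0 + 1.50) = 1.53 V.
With the supply zeroed, R₁ and R₂ appear in parallel from the tap: R_th = R₁‖R₂ = (12.0 × 1.50)/13.50 = 1.33 kΩ.

V_th = 1.53 V, R_th = 1.33 kΩ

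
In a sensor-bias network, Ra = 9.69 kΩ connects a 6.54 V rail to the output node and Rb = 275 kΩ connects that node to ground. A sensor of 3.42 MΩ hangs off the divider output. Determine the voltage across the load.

V_out ≈ 6.30 V

The load sits in parallel with Rb: Rb‖R_L = (275 × 3420) / (275 + 3420) = 254.5 kΩ.
V_out = 6.54 × 254.5 / (9.69 + 254.5) = 6.54 × 254.5/264.2 = 6.30 V.
(Unloaded it would have been 6.32 V.)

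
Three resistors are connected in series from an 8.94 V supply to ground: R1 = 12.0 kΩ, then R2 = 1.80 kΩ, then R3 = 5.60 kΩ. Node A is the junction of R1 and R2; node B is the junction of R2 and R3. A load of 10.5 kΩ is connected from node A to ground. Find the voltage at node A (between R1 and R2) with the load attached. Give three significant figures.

V ≈ 2.37 V

Below node A the series string R2+R3 = 7.400 kΩ sits in parallel with the 10.5 kΩ load: 4.341 kΩ.
V_A = 8.94 × 4.341/(12.0 + 4.341) = 2.37 V.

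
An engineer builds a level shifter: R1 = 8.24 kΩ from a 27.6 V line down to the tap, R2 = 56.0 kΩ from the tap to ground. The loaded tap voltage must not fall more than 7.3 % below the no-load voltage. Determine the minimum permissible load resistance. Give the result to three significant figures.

R_L(min) ≈ 91.2 kΩ

Output resistance R_th = R1‖R2 = (8.24 × 56.0)/64.24 = 7.183 kΩ.
The fractional drop is R_th/(R_th + R_L); requiring this ≤ 0.0730 gives R_L ≥ R_th(1/0.0730 − 1) = 7.183 × 12.70 = 91.2 kΩ.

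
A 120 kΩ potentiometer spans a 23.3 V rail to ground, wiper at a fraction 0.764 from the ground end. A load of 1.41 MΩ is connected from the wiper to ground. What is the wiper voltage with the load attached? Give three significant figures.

V ≈ 17.5 V

The wiper splits the pot into (1−α)R = 28.32 kΩ above and αR = 91.68 kΩ below.
Lower section ‖ load = 86.08 kΩ.
V_wiper = 23.3 × 86.08/(28.32 + 86.08) = 17.5 V.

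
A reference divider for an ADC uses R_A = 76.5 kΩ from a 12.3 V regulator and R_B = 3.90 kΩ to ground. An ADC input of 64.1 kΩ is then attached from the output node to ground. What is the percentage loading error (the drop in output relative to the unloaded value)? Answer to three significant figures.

5.47 %

The divider's output (Thévenin) resistance is R_A‖R_B = 3.711 kΩ.
Fractional drop under load = R_th/(R_th + R_L) = 3.711 / (3.711 + 64.1) = 0.05472.
So the output falls by 5.47 %.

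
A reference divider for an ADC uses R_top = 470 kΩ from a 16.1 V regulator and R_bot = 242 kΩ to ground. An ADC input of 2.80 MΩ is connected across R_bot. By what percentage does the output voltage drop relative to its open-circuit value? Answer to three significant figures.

5.40 %

The divider's output (Thévenin) resistance is R_top‖R_bot = 159.7 kΩ.
Fractional drop under load = R_th/(R_th + R_L) = 159.7 / (159.7 + 2800) = 0.05397.
So the output falls by 5.40 %.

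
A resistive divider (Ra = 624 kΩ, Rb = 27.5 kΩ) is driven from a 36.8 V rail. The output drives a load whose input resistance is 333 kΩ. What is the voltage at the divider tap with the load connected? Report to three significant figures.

The load sits in parallel with Rb: Rb‖R_L = (27.5 × 333) / (27.5 + 333) = 25.40 kΩ.
V_out = 36.8 × 25.40 / (624 + 25.40) = 36.8 × 25.40/649.4 = 1.44 V.
(Unloaded it would have been 1.55 V.)

V_out ≈ 1.44 V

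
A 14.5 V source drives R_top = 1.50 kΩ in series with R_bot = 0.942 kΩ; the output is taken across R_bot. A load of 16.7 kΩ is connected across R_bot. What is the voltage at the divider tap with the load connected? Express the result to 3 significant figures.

V_out ≈ 5.41 V

The load sits in parallel with R_bot: R_bot‖R_L = (942 × 16700) / (942 + 16700) = 891.7 Ω.
V_out = 14.5 × 891.7 / (1500 + 891.7) = 14.5 × 891.7/2392 = 5.41 V.
(Unloaded it would have been 5.59 V.)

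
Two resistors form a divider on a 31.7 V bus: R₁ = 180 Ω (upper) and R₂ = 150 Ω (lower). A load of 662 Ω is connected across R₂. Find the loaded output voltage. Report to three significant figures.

The load sits in parallel with R₂: R₂‖R_L = (150 × 662) / (150 + 662) = 122.3 Ω.
V_out = 31.7 × 122.3 / (180 + 122.3) = 31.7 × 122.3/302.3 = 12.8 V.

V_out ≈ 12.8 V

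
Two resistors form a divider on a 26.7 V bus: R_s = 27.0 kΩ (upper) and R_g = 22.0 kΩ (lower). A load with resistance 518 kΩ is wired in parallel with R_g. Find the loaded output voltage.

V_out ≈ 11.7 V

The load sits in parallel with R_g: R_g‖R_L = (22.0 × 518) / (22.0 + 518) = 21.10 kΩ.
V_out = 26.7 × 21.10 / (27.0 + 21.10) = 26.7 × 21.10/48.10 = 11.7 V.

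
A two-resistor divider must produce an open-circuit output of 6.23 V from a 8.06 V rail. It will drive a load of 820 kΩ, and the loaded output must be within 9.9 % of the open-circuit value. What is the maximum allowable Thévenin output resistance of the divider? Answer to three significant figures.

R_th ≤ 90.1 kΩ

Loading drop = R_th/(R_th + R_L) ≤ 0.0990, so R_th ≤ R_L · ε/(1−ε) = 820 kΩ × 0.0990/0.9010 = 90.1 kΩ.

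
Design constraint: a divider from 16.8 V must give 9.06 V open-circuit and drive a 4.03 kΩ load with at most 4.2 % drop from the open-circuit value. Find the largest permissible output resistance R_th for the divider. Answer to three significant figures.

R_th ≤ 177 Ω

Loading drop = R_th/(R_th + R_L) ≤ 0.0420, so R_th ≤ R_L · ε/(1−ε) = 4.03 kΩ × 0.0420/0.9580 = 177 Ω.
(Any R1, R2 with R2/(R1+R2) = 0.539 and R1‖R2 ≤ 177 Ω will meet the spec.)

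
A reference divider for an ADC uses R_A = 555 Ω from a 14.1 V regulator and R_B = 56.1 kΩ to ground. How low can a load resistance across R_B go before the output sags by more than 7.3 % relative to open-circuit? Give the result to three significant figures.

Output resistance R_th = R_A‖R_B = (555 × 56100)/56660 = 549.6 Ω.
The fractional drop is R_th/(R_th + R_L); requiring this ≤ 0.0730 gives R_L ≥ R_th(1/0.0730 − 1) = 549.6 × 12.70 = 6.98 kΩ.

R_L(min) ≈ 6.98 kΩ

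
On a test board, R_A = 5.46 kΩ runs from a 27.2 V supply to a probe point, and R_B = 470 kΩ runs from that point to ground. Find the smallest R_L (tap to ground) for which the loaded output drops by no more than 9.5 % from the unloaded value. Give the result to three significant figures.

Output resistance R_th = R_A‖R_B = (5.46 × 470)/475.5 = 5.397 kΩ.
The fractional drop is R_th/(R_th + R_L); requiring this ≤ 0.0950 gives R_L ≥ R_th(1/0.0950 − 1) = 5.397 × 9.526 = 51.4 kΩ.

R_L(min) ≈ 51.4 kΩ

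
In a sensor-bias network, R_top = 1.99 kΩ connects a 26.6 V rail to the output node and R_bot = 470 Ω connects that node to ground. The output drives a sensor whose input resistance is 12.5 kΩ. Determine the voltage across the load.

V_out ≈ 4.93 V

The load sits in parallel with R_bot: R_bot‖R_L = (470 × 12500) / (470 + 12500) = 453.0 Ω.
V_out = 26.6 × 453.0 / (1990 + 453.0) = 26.6 × 453.0/2443 = 4.93 V.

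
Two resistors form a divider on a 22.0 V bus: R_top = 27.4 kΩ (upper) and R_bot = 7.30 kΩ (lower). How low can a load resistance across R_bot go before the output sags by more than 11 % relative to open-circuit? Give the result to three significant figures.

Output resistance R_th = R_top‖R_bot = (27.4 × 7.30)/34.70 = 5.764 kΩ.
The fractional drop is R_th/(R_th + R_L); requiring this ≤ 0.110 gives R_L ≥ R_th(1/0.110 − 1) = 5.764 × 8.091 = 46.6 kΩ.

R_L(min) ≈ 46.6 kΩ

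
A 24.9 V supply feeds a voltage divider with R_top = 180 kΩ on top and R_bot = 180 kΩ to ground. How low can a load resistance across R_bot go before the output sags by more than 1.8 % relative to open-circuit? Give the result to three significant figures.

Output resistance R_th = R_top‖R_bot = (180 × 180)/360.0 = 90.00 kΩ.
The fractional drop is R_th/(R_th + R_L); requiring this ≤ 0.0180 gives R_L ≥ R_th(1/0.0180 − 1) = 90.00 × 54.56 = 4.91 MΩ.

R_L(min) ≈ 4.91 MΩ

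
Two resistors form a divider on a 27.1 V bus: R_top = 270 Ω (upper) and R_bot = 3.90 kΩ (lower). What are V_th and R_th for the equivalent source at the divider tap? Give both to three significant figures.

V_th = 25.3 V, R_th = 253 Ω

V_th is the open-circuit tap voltage: 27.1 × 3900/(270 + 3900) = 25.3 V.
With the supply zeroed, R_top and R_bot appear in parallel from the tap: R_th = R_top‖R_bot = (270 × 3900)/4170 = 253 Ω.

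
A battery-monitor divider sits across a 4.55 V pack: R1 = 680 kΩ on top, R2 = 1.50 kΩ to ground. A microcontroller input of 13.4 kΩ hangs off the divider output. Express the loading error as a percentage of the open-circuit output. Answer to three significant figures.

10.0 %

The divider's output (Thévenin) resistance is R1‖R2 = 1.497 kΩ.
Fractional drop under load = R_th/(R_th + R_L) = 1.497 / (1.497 + 13.4) = 0.1005.
So the output falls by 10.0 %.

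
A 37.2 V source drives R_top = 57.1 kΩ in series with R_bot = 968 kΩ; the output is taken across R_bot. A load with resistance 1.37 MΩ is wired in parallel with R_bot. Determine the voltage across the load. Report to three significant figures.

The load sits in parallel with R_bot: R_bot‖R_L = (968 × 1370) / (968 + 1370) = 567.2 kΩ.
V_out = 37.2 × 567.2 / (57.1 + 567.2) = 37.2 × 567.2/624.3 = 33.8 V.

V_out ≈ 33.8 V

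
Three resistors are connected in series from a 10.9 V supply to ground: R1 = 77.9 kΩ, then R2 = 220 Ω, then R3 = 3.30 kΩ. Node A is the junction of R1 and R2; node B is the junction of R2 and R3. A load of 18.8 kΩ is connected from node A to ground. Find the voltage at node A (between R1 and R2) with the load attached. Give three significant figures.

V ≈ 0.400 V

Below node A the series string R2+R3 = 3520 Ω sits in parallel with the 18800 Ω load: 2965 Ω.
V_A = 10.9 × 2965/(77900 + 2965) = 0.400 V.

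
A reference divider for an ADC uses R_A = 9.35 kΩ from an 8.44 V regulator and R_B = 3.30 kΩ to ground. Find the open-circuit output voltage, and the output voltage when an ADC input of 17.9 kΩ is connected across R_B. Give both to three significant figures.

Unloaded: 2.20 V; loaded: 1.94 V

Open-circuit: V = 8.44 × 3.30/(9.35 + 3.30) = 2.20 V.
With the load, R_B becomes R_B‖R_L = 2.786 kΩ, so V = 8.44 × 2.786/12.14 = 1.94 V.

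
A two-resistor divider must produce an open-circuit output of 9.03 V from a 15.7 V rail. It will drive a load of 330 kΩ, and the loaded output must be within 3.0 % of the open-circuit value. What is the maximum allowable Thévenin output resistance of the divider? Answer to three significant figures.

R_th ≤ 10.2 kΩ

Loading drop = R_th/(R_th + R_L) ≤ 0.0300, so R_th ≤ R_L · ε/(1−ε) = 330 kΩ × 0.0300/0.9700 = 10.2 kΩ.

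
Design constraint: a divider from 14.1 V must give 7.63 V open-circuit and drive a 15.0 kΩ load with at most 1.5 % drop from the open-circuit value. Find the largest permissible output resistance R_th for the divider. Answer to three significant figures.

Loading drop = R_th/(R_th + R_L) ≤ 0.0150, so R_th ≤ R_L · ε/(1−ε) = 15.0 kΩ × 0.0150/0.9850 = 228 Ω.

R_th ≤ 228 Ω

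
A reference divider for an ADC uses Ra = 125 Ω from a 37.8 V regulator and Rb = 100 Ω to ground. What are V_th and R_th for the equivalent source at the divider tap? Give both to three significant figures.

V_th is the open-circuit tap voltage: 37.8 × 100/(125 + 100) = 16.8 V.
With the supply zeroed, Ra and Rb appear in parallel from the tap: R_th = Ra‖Rb = (125 × 100)/225.0 = 55.6 Ω.

V_th = 16.8 V, R_th = 55.6 Ω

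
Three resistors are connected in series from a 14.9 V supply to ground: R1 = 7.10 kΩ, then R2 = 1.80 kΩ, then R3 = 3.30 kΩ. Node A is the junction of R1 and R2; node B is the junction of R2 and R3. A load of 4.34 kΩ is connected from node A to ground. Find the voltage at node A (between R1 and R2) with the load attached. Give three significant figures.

V ≈ 3.70 V

Below node A the series string R2+R3 = 5.100 kΩ sits in parallel with the 4.34 kΩ load: 2.345 kΩ.
V_A = 14.9 × 2.345/(7.10 + 2.345) = 3.70 V.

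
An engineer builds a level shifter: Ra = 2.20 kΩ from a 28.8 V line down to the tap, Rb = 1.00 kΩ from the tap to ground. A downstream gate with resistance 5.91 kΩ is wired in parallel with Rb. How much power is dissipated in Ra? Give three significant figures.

Total resistance from the source is Ra + (Rb‖R_L) = 3.055 kΩ, so I = 28.8/3.055 kΩ = 9.426 mA.
P = I²·Ra = (9.426 mA)² × 2.20 kΩ = 195 mW.

P ≈ 195 mW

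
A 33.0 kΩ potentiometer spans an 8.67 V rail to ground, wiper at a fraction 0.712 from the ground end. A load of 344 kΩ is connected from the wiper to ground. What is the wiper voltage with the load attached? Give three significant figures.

V ≈ 6.05 V

The wiper splits the pot into (1−α)R = 9.504 kΩ above and αR = 23.50 kΩ below.
Lower section ‖ load = 21.99 kΩ.
V_wiper = 8.67 × 21.99/(9.504 + 21.99) = 6.05 V.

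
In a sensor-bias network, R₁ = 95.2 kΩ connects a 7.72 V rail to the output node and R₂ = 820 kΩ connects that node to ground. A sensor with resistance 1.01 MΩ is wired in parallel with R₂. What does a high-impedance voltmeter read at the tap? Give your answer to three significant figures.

V_out ≈ 6.38 V

The load sits in parallel with R₂: R₂‖R_L = (820 × 1010) / (820 + 1010) = 452.6 kΩ.
V_out = 7.72 × 452.6 / (95.2 + 452.6) = 7.72 × 452.6/547.8 = 6.38 V.
(Unloaded it would have been 6.92 V.)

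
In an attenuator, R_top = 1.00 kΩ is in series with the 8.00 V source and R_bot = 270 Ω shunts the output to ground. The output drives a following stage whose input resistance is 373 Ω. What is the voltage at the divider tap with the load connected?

The load sits in parallel with R_bot: R_bot‖R_L = (270 × 373) / (270 + 373) = 156.6 Ω.
V_out = 8.00 × 156.6 / (1000 + 156.6) = 8.00 × 156.6/1157 = 1.08 V.
(Unloaded it would have been 1.70 V.)

V_out ≈ 1.08 V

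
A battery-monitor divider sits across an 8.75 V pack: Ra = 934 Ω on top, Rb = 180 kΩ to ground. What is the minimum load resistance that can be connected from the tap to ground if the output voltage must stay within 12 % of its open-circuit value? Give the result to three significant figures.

Output resistance R_th = Ra‖Rb = (934 × 180000)/180900 = 929.2 Ω.
The fractional drop is R_th/(R_th + R_L); requiring this ≤ 0.120 gives R_L ≥ R_th(1/0.120 − 1) = 929.2 × 7.333 = 6.81 kΩ.

R_L(min) ≈ 6.81 kΩ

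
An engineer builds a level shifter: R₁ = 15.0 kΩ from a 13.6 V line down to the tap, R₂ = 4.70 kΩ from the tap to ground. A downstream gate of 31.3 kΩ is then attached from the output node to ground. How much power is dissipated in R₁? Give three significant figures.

Total resistance from the source is R₁ + (R₂‖R_L) = 19.09 kΩ, so I = 13.6/19.09 kΩ = 0.7125 mA.
P = I²·R₁ = (0.7125 mA)² × 15.0 kΩ = 7.62 mW.

P ≈ 7.62 mW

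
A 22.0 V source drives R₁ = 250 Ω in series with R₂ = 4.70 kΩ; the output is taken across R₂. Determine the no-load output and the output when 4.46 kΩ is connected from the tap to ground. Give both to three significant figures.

Open-circuit: V = 22.0 × 4700/(250 + 4700) = 20.9 V.
With the load, R₂ becomes R₂‖R_L = 2288 Ω, so V = 22.0 × 2288/2538 = 19.8 V.

Unloaded: 20.9 V; loaded: 19.8 V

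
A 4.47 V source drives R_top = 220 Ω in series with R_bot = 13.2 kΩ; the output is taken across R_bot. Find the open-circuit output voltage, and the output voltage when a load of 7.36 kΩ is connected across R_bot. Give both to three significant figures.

Open-circuit: V = 4.47 × 13200/(220 + 13200) = 4.40 V.
With the load, R_bot becomes R_bot‖R_L = 4725 Ω, so V = 4.47 × 4725/4945 = 4.27 V.

Unloaded: 4.40 V; loaded: 4.27 V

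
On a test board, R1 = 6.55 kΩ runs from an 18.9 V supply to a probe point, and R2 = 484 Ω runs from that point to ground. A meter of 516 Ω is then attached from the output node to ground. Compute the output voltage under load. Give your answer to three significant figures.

V_out ≈ 0.694 V

The load sits in parallel with R2: R2‖R_L = (484 × 516) / (484 + 516) = 249.7 Ω.
V_out = 18.9 × 249.7 / (6550 + 249.7) = 18.9 × 249.7/6800 = 0.694 V.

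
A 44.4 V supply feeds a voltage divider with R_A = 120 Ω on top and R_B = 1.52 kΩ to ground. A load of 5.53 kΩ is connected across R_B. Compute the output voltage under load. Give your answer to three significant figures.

The load sits in parallel with R_B: R_B‖R_L = (1520 × 5530) / (1520 + 5530) = 1192 Ω.
V_out = 44.4 × 1192 / (120 + 1192) = 44.4 × 1192/1312 = 40.3 V.

V_out ≈ 40.3 V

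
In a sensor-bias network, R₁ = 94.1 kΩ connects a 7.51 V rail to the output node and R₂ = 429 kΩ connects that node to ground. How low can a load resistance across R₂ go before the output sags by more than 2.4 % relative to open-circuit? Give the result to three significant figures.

Output resistance R_th = R₁‖R₂ = (94.1 × 429)/523.1 = 77.17 kΩ.
The fractional drop is R_th/(R_th + R_L); requiring this ≤ 0.0240 gives R_L ≥ R_th(1/0.0240 − 1) = 77.17 × 40.67 = 3.14 MΩ.

R_L(min) ≈ 3.14 MΩ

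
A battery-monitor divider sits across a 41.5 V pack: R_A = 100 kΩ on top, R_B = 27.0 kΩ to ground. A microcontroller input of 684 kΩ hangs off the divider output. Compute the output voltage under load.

V_out ≈ 8.56 V

The load sits in parallel with R_B: R_B‖R_L = (27.0 × 684) / (27.0 + 684) = 25.97 kΩ.
V_out = 41.5 × 25.97 / (100 + 25.97) = 41.5 × 25.97/126.0 = 8.56 V.
(Unloaded it would have been 8.82 V.)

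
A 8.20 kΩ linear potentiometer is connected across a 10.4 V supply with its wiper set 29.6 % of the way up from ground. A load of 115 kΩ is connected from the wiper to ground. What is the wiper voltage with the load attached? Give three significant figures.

V ≈ 3.03 V

The wiper splits the pot into (1−α)R = 5.773 kΩ above and αR = 2.427 kΩ below.
Lower section ‖ load = 2.377 kΩ.
V_wiper = 10.4 × 2.377/(5.773 + 2.377) = 3.03 V.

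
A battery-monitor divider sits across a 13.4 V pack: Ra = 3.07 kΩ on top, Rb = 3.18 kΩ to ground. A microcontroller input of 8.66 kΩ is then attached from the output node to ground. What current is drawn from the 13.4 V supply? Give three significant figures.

Rb‖R_L = 2.326 kΩ, so the source sees Ra + Rb‖R_L = 5.396 kΩ.
I = 13.4 V / 5.396 kΩ = 2.48 mA.

I ≈ 2.48 mA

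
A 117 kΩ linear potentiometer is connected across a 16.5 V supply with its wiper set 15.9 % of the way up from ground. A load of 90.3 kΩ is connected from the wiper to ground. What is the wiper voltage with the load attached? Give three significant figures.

The wiper splits the pot into (1−α)R = 98.40 kΩ above and αR = 18.60 kΩ below.
Lower section ‖ load = 15.43 kΩ.
V_wiper = 16.5 × 15.43/(98.40 + 15.43) = 2.24 V.

V ≈ 2.24 V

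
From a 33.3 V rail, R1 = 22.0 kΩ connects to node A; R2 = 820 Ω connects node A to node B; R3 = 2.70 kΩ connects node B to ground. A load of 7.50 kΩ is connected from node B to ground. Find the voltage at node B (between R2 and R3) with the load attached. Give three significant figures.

V ≈ 2.67 V

At node B, R3 is in parallel with the load: R3‖R_L = 1985 Ω.
Below node A the resistance is R2 + (R3‖R_L) = 2805 Ω, so V_A = 33.3 × 2805/24810 = 3.766 V.
Then V_B = V_A × (R3‖R_L)/(R2 + R3‖R_L) = 3.766 × 1985/2805 = 2.67 V.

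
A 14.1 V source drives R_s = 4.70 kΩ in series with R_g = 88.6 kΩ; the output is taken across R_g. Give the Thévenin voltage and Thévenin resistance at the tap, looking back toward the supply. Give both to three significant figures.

V_th = 13.4 V, R_th = 4.46 kΩ

V_th is the open-circuit tap voltage: 14.1 × 88.6/(4.70 + 88.6) = 13.4 V.
With the supply zeroed, R_s and R_g appear in parallel from the tap: R_th = R_s‖R_g = (4.70 × 88.6)/93.30 = 4.46 kΩ.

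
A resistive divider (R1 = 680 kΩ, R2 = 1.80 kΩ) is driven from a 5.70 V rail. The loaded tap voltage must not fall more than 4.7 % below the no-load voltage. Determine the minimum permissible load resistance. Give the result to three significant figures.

Output resistance R_th = R1‖R2 = (680 × 1.80)/681.8 = 1.795 kΩ.
The fractional drop is R_th/(R_th + R_L); requiring this ≤ 0.0470 gives R_L ≥ R_th(1/0.0470 − 1) = 1.795 × 20.28 = 36.4 kΩ.

R_L(min) ≈ 36.4 kΩ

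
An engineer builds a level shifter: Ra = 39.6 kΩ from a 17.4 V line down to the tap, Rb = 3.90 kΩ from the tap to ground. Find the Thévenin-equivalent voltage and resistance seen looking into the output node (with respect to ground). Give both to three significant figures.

V_th is the open-circuit tap voltage: 17.4 × 3.90/(39.6 + 3.90) = 1.56 V.
With the supply zeroed, Ra and Rb appear in parallel from the tap: R_th = Ra‖Rb = (39.6 × 3.90)/43.50 = 3.55 kΩ.

V_th = 1.56 V, R_th = 3.55 kΩ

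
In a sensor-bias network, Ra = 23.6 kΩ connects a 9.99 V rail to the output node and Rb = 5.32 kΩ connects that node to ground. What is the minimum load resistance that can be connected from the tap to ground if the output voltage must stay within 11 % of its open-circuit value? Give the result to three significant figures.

R_L(min) ≈ 35.1 kΩ

Output resistance R_th = Ra‖Rb = (23.6 × 5.32)/28.92 = 4.341 kΩ.
The fractional drop is R_th/(R_th + R_L); requiring this ≤ 0.110 gives R_L ≥ R_th(1/0.110 − 1) = 4.341 × 8.091 = 35.1 kΩ.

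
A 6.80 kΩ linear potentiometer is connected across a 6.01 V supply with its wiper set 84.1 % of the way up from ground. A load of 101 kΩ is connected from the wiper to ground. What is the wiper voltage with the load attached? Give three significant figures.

The wiper splits the pot into (1−α)R = 1.081 kΩ above and αR = 5.719 kΩ below.
Lower section ‖ load = 5.412 kΩ.
V_wiper = 6.01 × 5.412/(1.081 + 5.412) = 5.01 V.

V ≈ 5.01 V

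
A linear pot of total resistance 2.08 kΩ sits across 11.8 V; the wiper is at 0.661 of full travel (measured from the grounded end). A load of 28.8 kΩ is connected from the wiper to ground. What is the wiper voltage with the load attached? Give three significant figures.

The wiper splits the pot into (1−α)R = 705.1 Ω above and αR = 1375 Ω below.
Lower section ‖ load = 1312 Ω.
V_wiper = 11.8 × 1312/(705.1 + 1312) = 7.68 V.

V ≈ 7.68 V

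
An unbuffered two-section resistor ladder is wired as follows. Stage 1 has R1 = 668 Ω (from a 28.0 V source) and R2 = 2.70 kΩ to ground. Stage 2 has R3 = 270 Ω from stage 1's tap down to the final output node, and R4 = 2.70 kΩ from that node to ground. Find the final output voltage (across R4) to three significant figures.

V_out ≈ 17.3 V

Stage 2 presents R3+R4 = 2970 Ω as a load on stage 1's tap.
Stage 1's lower leg becomes R2‖(R3+R4) = 1414 Ω, so V_mid = 28.0 × 1414/2082 = 19.02 V.
Stage 2 is itself unloaded: V_out = V_mid × R4/(R3+R4) = 19.02 × 2700/2970 = 17.3 V.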